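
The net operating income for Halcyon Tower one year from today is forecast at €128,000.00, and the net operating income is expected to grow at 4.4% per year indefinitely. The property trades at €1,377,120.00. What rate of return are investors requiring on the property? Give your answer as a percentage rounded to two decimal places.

P = D₁/(r − g) ⇒ r = D₁/P + g = €128,000.0000/€1,377,120.00 + 0.044 = 0.092948 + 0.044 = 0.136948

13.69%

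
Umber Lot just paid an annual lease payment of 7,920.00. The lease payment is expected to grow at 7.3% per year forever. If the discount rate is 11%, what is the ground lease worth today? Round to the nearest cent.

229680.00

D₁ = D₀ × (1 + g) = 7,920.00 × 1.073 = 8,498.1600
Growing perpetuity: P = D₁ / (r − g) = 8,498.1600 / (0.11 − 0.073) = 229,680.00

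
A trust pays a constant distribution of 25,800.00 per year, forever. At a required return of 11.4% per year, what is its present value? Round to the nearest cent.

226315.79

Level perpetuity: PV = C / r = 25,800.00 / 0.114 = 226,315.79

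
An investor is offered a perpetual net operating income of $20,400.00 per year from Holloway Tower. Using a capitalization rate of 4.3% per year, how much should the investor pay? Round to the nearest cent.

$474418.60

Level perpetuity: PV = C / r = $20,400.00 / 0.043 = $474,418.60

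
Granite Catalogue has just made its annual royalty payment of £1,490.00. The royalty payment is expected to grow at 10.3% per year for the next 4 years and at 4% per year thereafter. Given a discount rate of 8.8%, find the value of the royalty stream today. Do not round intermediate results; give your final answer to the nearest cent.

D_1 = 1643.47000
D_2 = 1812.74741
D_3 = 1999.46039
D_4 = 2205.40481
Terminal value at year 4: TV = D_4×(1+g_2)/(r−g_2) = 2293.62101/0.048 = 47783.77096
P_0 = D_1/(1+r)^1 + D_2/(1+r)^2 + D_3/(1+r)^3 + D_4/(1+r)^4 + TV/(1+r)^4
    = 1510.54228 + 1531.36777 + 1552.48038 + 1573.88406 + 34100.82128 = 40269.09577

£40269.10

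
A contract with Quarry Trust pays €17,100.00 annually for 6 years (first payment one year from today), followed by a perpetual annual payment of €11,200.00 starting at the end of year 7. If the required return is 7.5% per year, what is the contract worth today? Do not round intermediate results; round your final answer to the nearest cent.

PV of 6-year annuity: €17,100.00 × [1 − (1+0.075)^−6] / 0.075 = 80264.77379
Perpetuity value at year 6: €11,200.00 / 0.075 = 149333.33333
PV of perpetuity: 149333.33333 / (1+0.075)^6 = 96762.25342
Total PV = 80264.77379 + 96762.25342 = 177027.02721

€177027.03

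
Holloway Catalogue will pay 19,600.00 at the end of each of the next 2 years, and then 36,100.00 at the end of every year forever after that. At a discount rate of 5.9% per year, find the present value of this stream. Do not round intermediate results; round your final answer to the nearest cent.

581570.98

PV of 2-year annuity: 19,600.00 × [1 − (1+0.059)^−2] / 0.059 = 35984.91637
Perpetuity value at year 2: 36,100.00 / 0.059 = 611864.40678
PV of perpetuity: 611864.40678 / (1+0.059)^2 = 545586.06591
Total PV = 35984.91637 + 545586.06591 = 581570.98228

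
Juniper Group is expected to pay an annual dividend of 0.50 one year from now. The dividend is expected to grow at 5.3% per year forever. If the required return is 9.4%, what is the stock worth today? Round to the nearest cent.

12.20

Growing perpetuity: P = D₁ / (r − g) = 0.5000 / (0.094 − 0.053) = 12.20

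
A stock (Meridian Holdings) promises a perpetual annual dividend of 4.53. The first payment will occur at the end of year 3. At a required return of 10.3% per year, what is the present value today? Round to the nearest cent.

Value at end of year 2: C / r = 4.53 / 0.103 = 43.9806
Discount to today: PV = 43.9806 / (1 + 0.103)^2 = 43.9806 / 1.216609 = 36.15

36.15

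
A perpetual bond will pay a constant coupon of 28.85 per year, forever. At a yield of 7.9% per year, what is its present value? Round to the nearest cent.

365.19

Level perpetuity: PV = C / r = 28.85 / 0.079 = 365.19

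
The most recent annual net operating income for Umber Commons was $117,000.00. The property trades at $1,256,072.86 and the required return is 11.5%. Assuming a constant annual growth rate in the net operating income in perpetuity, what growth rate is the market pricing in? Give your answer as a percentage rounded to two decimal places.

P = D₀(1+g)/(r−g) ⇒ P(r−g) = D₀(1+g) ⇒ g(P+D₀) = P·r − D₀
g = (P·r − D₀)/(P + D₀) = ($1,256,072.86×0.115 − $117,000.00) / ($1,256,072.86 + $117,000.00) = 0.019990

2.00%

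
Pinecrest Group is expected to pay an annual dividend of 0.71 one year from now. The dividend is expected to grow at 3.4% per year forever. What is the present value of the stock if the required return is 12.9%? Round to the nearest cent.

7.47

Growing perpetuity: P = D₁ / (r − g) = 0.7100 / (0.129 − 0.034) = 7.47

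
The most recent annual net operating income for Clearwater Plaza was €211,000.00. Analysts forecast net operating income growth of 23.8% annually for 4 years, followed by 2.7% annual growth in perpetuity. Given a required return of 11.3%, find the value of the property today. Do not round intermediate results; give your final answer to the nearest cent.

D_1 = 261218.00000
D_2 = 323387.88400
D_3 = 400354.20039
D_4 = 495638.50009
Terminal value at year 4: TV = D_4×(1+g_2)/(r−g_2) = 509020.73959/0.086 = 5918845.80916
P_0 = D_1/(1+r)^1 + D_2/(1+r)^2 + D_3/(1+r)^3 + D_4/(1+r)^4 + TV/(1+r)^4
    = 234697.21473 + 261055.84173 + 290374.78172 + 322986.50474 + 3857059.77169 = 4966174.11462

€4966174.11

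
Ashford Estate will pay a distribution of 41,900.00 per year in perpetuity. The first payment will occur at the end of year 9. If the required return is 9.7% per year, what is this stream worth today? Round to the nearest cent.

Value at end of year 8: C / r = 41,900.00 / 0.097 = 431,958.7629
Discount to today: PV = 431,958.7629 / (1 + 0.097)^8 = 431,958.7629 / 2.097264 = 205,963.03

205963.03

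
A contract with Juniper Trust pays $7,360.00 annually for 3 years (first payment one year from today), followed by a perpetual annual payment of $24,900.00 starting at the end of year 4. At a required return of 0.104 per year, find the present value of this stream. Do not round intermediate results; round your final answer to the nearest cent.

$196109.04

PV of 3-year annuity: $7,360.00 × [1 − (1+0.104)^−3] / 0.104 = 18175.10327
Perpetuity value at year 3: $24,900.00 / 0.104 = 239423.07692
PV of perpetuity: 239423.07692 / (1+0.104)^3 = 177933.93679
Total PV = 18175.10327 + 177933.93679 = 196109.04005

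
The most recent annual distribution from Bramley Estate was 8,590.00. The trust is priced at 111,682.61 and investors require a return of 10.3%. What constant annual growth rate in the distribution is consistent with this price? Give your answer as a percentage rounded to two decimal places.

2.42%

P = D₀(1+g)/(r−g) ⇒ P(r−g) = D₀(1+g) ⇒ g(P+D₀) = P·r − D₀
g = (P·r − D₀)/(P + D₀) = (111,682.61×0.103 − 8,590.00) / (111,682.61 + 8,590.00) = 0.024223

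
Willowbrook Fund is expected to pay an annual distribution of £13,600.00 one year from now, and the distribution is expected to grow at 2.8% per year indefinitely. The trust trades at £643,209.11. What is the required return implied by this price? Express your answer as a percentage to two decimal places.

P = D₁/(r − g) ⇒ r = D₁/P + g = £13,600.0000/£643,209.11 + 0.028 = 0.021144 + 0.028 = 0.049144

4.91%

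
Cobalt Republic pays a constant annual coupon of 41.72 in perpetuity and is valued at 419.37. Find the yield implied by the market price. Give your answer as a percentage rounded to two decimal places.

9.95%

P = C/r ⇒ r = C/P = 41.72/419.37 = 0.099483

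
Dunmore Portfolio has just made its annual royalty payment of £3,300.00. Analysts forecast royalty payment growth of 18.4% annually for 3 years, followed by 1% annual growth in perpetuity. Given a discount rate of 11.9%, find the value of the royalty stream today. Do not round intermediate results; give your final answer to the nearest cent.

D_1 = 3907.20000
D_2 = 4626.12480
D_3 = 5477.33176
Terminal value at year 3: TV = D_3×(1+g_2)/(r−g_2) = 5532.10508/0.109 = 50753.25762
P_0 = D_1/(1+r)^1 + D_2/(1+r)^2 + D_3/(1+r)^3 + TV/(1+r)^3
    = 3491.68901 + 3694.51277 + 3909.11807 + 36222.10318 = 47317.42302

£47317.42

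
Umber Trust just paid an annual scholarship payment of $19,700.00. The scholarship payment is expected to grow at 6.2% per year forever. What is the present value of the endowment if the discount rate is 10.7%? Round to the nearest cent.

$464920.00

D₁ = D₀ × (1 + g) = $19,700.00 × 1.062 = $20,921.4000
Growing perpetuity: P = D₁ / (r − g) = $20,921.4000 / (0.107 − 0.062) = $464,920.00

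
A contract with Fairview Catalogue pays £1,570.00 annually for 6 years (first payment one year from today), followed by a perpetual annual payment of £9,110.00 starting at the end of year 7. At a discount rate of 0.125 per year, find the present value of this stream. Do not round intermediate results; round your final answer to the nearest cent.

PV of 6-year annuity: £1,570.00 × [1 − (1+0.125)^−6] / 0.125 = 6364.52649
Perpetuity value at year 6: £9,110.00 / 0.125 = 72880.00000
PV of perpetuity: 72880.00000 / (1+0.125)^6 = 35949.53103
Total PV = 6364.52649 + 35949.53103 = 42314.05752

£42314.06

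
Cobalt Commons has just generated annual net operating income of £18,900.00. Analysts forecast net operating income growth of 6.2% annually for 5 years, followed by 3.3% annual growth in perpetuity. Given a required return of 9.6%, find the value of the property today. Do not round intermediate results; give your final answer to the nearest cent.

£350783.53

D_1 = 20071.80000
D_2 = 21316.25160
D_3 = 22637.85920
D_4 = 24041.40647
D_5 = 25531.97367
Terminal value at year 5: TV = D_5×(1+g_2)/(r−g_2) = 26374.52880/0.063 = 418643.31431
P_0 = D_1/(1+r)^1 + D_2/(1+r)^2 + D_3/(1+r)^3 + D_4/(1+r)^4 + D_5/(1+r)^5 + TV/(1+r)^5
    = 18313.68613 + 17745.56083 + 17195.05986 + 16661.63647 + 16144.76088 + 264722.82528 = 350783.52945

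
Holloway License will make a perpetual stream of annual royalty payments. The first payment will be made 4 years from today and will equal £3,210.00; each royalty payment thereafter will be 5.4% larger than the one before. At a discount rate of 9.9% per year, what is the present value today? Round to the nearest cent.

Value at end of year 3: C₁ / (r − g) = £3,210.00 / (0.099 − 0.054) = £71,333.3333
Discount to today: PV = £71,333.3333 / (1 + 0.099)^3 = £71,333.3333 / 1.327373 = £53,740.22

£53740.22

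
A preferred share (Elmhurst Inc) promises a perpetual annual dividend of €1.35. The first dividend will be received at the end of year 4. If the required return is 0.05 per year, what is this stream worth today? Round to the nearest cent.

Value at end of year 3: C / r = €1.35 / 0.05 = €27.0000
Discount to today: PV = €27.0000 / (1 + 0.05)^3 = €27.0000 / 1.157625 = €23.32

€23.32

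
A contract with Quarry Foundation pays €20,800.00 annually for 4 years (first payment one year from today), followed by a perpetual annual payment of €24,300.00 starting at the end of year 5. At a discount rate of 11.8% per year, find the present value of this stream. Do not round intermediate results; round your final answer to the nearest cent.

€195256.55

PV of 4-year annuity: €20,800.00 × [1 − (1+0.118)^−4] / 0.118 = 63443.90774
Perpetuity value at year 4: €24,300.00 / 0.118 = 205932.20339
PV of perpetuity: 205932.20339 / (1+0.118)^4 = 131812.63810
Total PV = 63443.90774 + 131812.63810 = 195256.54584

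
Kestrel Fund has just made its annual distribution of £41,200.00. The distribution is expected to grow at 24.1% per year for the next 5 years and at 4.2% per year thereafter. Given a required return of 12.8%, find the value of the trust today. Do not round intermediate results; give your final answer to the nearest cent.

D_1 = 51129.20000
D_2 = 63451.33720
D_3 = 78743.10947
D_4 = 97720.19885
D_5 = 121270.76677
Terminal value at year 5: TV = D_5×(1+g_2)/(r−g_2) = 126364.13897/0.086 = 1469350.45317
P_0 = D_1/(1+r)^1 + D_2/(1+r)^2 + D_3/(1+r)^3 + D_4/(1+r)^4 + D_5/(1+r)^5 + TV/(1+r)^5
    = 45327.30496 + 49868.07222 + 54863.72130 + 60359.82104 + 66406.50523 + 804599.74947 = 1081425.17422

£1081425.17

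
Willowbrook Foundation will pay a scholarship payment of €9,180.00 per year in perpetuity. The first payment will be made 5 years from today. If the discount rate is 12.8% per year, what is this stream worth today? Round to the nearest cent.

€44299.24

Value at end of year 4: C / r = €9,180.00 / 0.128 = €71,718.7500
Discount to today: PV = €71,718.7500 / (1 + 0.128)^4 = €71,718.7500 / 1.618961 = €44,299.24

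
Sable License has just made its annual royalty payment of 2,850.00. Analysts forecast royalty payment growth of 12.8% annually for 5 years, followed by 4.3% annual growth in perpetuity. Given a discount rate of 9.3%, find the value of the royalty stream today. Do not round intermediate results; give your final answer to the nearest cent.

85277.95

D_1 = 3214.80000
D_2 = 3626.29440
D_3 = 4090.46008
D_4 = 4614.03897
D_5 = 5204.63596
Terminal value at year 5: TV = D_5×(1+g_2)/(r−g_2) = 5428.43531/0.05 = 108568.70618
P_0 = D_1/(1+r)^1 + D_2/(1+r)^2 + D_3/(1+r)^3 + D_4/(1+r)^4 + D_5/(1+r)^5 + TV/(1+r)^5
    = 2941.26258 + 3035.44757 + 3132.64854 + 3232.96208 + 3336.48786 + 69599.13668 = 85277.94531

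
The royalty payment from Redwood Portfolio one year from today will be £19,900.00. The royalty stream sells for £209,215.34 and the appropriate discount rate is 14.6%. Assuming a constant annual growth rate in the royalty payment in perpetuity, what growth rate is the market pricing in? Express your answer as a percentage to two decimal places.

P = D₁/(r−g) ⇒ g = r − D₁/P = 0.146 − £19,900.00/£209,215.34 = 0.050883

5.09%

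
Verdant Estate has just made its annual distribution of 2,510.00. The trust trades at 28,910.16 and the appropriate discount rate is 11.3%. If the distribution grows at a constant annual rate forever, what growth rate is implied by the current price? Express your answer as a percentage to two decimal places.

P = D₀(1+g)/(r−g) ⇒ P(r−g) = D₀(1+g) ⇒ g(P+D₀) = P·r − D₀
g = (P·r − D₀)/(P + D₀) = (28,910.16×0.113 − 2,510.00) / (28,910.16 + 2,510.00) = 0.024088

2.41%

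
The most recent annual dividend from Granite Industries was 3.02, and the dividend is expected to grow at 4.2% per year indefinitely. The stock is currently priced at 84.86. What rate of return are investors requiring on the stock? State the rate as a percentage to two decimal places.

7.91%

D₁ = 3.02 × 1.042 = 3.1468
P = D₁/(r − g) ⇒ r = D₁/P + g = 3.1468/84.86 + 0.042 = 0.037083 + 0.042 = 0.079083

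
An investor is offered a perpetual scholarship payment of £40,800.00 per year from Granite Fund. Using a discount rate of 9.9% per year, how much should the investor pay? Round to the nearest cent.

Level perpetuity: PV = C / r = £40,800.00 / 0.099 = £412,121.21

£412121.21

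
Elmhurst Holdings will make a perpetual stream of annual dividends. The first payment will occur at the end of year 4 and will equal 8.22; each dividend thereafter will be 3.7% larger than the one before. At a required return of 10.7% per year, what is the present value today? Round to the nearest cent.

Value at end of year 3: C₁ / (r − g) = 8.22 / (0.107 − 0.037) = 117.4286
Discount to today: PV = 117.4286 / (1 + 0.107)^3 = 117.4286 / 1.356572 = 86.56

86.56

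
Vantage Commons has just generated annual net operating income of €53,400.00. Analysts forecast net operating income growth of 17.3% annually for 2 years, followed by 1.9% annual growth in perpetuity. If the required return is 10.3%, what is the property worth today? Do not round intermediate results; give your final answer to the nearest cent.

€849805.91

D_1 = 62638.20000
D_2 = 73474.60860
Terminal value at year 2: TV = D_2×(1+g_2)/(r−g_2) = 74870.62616/0.084 = 891316.97814
P_0 = D_1/(1+r)^1 + D_2/(1+r)^2 + TV/(1+r)^2
    = 56788.93926 + 60392.95172 + 732624.02147 = 849805.91245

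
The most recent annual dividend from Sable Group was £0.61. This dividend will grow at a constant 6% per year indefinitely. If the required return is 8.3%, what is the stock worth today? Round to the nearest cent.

D₁ = D₀ × (1 + g) = £0.61 × 1.06 = £0.6466
Growing perpetuity: P = D₁ / (r − g) = £0.6466 / (0.083 − 0.06) = £28.11

£28.11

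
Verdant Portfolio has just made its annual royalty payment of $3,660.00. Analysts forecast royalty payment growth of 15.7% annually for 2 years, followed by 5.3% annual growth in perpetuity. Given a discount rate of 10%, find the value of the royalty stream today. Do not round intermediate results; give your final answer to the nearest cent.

$98616.68

D_1 = 4234.62000
D_2 = 4899.45534
Terminal value at year 2: TV = D_2×(1+g_2)/(r−g_2) = 5159.12647/0.047 = 109768.64836
P_0 = D_1/(1+r)^1 + D_2/(1+r)^2 + TV/(1+r)^2
    = 3849.65455 + 4049.13664 + 90717.89121 = 98616.68240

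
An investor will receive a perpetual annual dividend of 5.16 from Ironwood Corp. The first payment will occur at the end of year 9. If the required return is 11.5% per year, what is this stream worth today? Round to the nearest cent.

18.78

Value at end of year 8: C / r = 5.16 / 0.115 = 44.8696
Discount to today: PV = 44.8696 / (1 + 0.115)^8 = 44.8696 / 2.388905 = 18.78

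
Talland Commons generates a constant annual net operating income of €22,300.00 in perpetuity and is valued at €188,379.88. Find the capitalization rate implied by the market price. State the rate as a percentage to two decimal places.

11.84%

P = C/r ⇒ r = C/P = €22,300.00/€188,379.88 = 0.118378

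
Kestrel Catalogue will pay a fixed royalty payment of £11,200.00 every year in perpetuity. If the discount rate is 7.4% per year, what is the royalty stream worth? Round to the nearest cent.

Level perpetuity: PV = C / r = £11,200.00 / 0.074 = £151,351.35

£151351.35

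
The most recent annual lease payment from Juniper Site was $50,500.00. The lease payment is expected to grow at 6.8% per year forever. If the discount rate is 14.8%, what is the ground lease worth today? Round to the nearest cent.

$674175.00

D₁ = D₀ × (1 + g) = $50,500.00 × 1.068 = $53,934.0000
Growing perpetuity: P = D₁ / (r − g) = $53,934.0000 / (0.148 − 0.068) = $674,175.00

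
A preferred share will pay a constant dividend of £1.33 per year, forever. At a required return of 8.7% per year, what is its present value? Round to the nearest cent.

Level perpetuity: PV = C / r = £1.33 / 0.087 = £15.29

£15.29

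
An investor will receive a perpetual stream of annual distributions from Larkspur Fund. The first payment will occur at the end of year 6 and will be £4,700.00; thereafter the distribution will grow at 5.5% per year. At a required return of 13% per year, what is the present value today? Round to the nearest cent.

£34012.96

Value at end of year 5: C₁ / (r − g) = £4,700.00 / (0.13 − 0.055) = £62,666.6667
Discount to today: PV = £62,666.6667 / (1 + 0.13)^5 = £62,666.6667 / 1.842435 = £34,012.96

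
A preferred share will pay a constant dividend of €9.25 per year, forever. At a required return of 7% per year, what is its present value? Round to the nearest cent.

Level perpetuity: PV = C / r = €9.25 / 0.07 = €132.14

€132.14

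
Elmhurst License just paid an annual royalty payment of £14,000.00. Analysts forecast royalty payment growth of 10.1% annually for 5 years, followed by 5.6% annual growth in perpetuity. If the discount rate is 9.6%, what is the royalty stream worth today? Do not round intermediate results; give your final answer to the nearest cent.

D_1 = 15414.00000
D_2 = 16970.81400
D_3 = 18684.86621
D_4 = 20572.03770
D_5 = 22649.81351
Terminal value at year 5: TV = D_5×(1+g_2)/(r−g_2) = 23918.20307/0.04 = 597955.07665
P_0 = D_1/(1+r)^1 + D_2/(1+r)^2 + D_3/(1+r)^3 + D_4/(1+r)^4 + D_5/(1+r)^5 + TV/(1+r)^5
    = 14063.86861 + 14128.02860 + 14192.48128 + 14257.22800 + 14322.27010 + 378107.93071 = 449071.80731

£449071.81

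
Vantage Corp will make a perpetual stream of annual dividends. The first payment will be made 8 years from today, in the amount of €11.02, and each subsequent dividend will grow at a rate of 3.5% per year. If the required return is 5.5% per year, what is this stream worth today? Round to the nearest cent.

Value at end of year 7: C₁ / (r − g) = €11.02 / (0.055 − 0.035) = €551.0000
Discount to today: PV = €551.0000 / (1 + 0.055)^7 = €551.0000 / 1.454679 = €378.78

€378.78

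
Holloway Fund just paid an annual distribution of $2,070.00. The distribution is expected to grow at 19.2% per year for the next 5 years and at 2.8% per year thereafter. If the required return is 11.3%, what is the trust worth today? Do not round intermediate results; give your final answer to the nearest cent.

$48047.52

D_1 = 2467.44000
D_2 = 2941.18848
D_3 = 3505.89667
D_4 = 4179.02883
D_5 = 4981.40236
Terminal value at year 5: TV = D_5×(1+g_2)/(r−g_2) = 5120.88163/0.085 = 60245.66623
P_0 = D_1/(1+r)^1 + D_2/(1+r)^2 + D_3/(1+r)^3 + D_4/(1+r)^4 + D_5/(1+r)^5 + TV/(1+r)^5
    = 2216.92722 + 2374.28324 + 2542.80829 + 2723.29513 + 2916.59281 + 35273.61657 = 48047.52327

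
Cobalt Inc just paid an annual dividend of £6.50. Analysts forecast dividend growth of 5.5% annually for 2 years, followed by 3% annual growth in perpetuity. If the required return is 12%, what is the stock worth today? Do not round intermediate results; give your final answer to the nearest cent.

D_1 = 6.85750
D_2 = 7.23466
Terminal value at year 2: TV = D_2×(1+g_2)/(r−g_2) = 7.45170/0.09 = 82.79669
P_0 = D_1/(1+r)^1 + D_2/(1+r)^2 + TV/(1+r)^2
    = 6.12277 + 5.76743 + 66.00502 = 77.89521

£77.90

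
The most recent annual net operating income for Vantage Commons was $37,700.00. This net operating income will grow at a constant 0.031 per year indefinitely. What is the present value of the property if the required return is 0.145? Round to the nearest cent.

D₁ = D₀ × (1 + g) = $37,700.00 × 1.031 = $38,868.7000
Growing perpetuity: P = D₁ / (r − g) = $38,868.7000 / (0.145 − 0.031) = $340,953.51

$340953.51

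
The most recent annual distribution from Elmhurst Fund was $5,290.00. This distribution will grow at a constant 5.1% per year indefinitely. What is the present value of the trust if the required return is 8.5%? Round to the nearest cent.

$163523.24

D₁ = D₀ × (1 + g) = $5,290.00 × 1.051 = $5,559.7900
Growing perpetuity: P = D₁ / (r − g) = $5,559.7900 / (0.085 − 0.051) = $163,523.24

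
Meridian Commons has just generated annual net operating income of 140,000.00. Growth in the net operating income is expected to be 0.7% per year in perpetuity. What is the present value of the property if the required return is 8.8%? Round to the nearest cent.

1740493.83

D₁ = D₀ × (1 + g) = 140,000.00 × 1.007 = 140,980.0000
Growing perpetuity: P = D₁ / (r − g) = 140,980.0000 / (0.088 − 0.007) = 1,740,493.83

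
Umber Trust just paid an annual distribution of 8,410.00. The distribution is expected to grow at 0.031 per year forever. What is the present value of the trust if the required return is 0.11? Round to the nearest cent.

D₁ = D₀ × (1 + g) = 8,410.00 × 1.031 = 8,670.7100
Growing perpetuity: P = D₁ / (r − g) = 8,670.7100 / (0.11 − 0.031) = 109,755.82

109755.82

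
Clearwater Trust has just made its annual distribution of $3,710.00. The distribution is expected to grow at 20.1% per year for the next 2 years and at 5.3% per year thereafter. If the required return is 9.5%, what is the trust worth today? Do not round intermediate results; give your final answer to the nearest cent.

D_1 = 4455.71000
D_2 = 5351.30771
Terminal value at year 2: TV = D_2×(1+g_2)/(r−g_2) = 5634.92702/0.042 = 134164.92902
P_0 = D_1/(1+r)^1 + D_2/(1+r)^2 + TV/(1+r)^2
    = 4069.14155 + 4463.04932 + 111895.02222 = 120427.21309

$120427.21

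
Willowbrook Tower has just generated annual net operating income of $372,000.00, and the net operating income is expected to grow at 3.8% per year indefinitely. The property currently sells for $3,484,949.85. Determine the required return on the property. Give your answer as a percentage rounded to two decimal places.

D₁ = $372,000.00 × 1.038 = $386,136.0000
P = D₁/(r − g) ⇒ r = D₁/P + g = $386,136.0000/$3,484,949.85 + 0.038 = 0.110801 + 0.038 = 0.148801

14.88%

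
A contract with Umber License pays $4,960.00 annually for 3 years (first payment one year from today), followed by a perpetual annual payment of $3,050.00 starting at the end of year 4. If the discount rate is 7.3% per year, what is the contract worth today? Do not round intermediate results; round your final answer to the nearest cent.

PV of 3-year annuity: $4,960.00 × [1 − (1+0.073)^−3] / 0.073 = 12945.59035
Perpetuity value at year 3: $3,050.00 / 0.073 = 41780.82192
PV of perpetuity: 41780.82192 / (1+0.073)^3 = 33820.32785
Total PV = 12945.59035 + 33820.32785 = 46765.91820

$46765.92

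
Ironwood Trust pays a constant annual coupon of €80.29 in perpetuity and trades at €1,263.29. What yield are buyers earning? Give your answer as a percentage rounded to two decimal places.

6.36%

P = C/r ⇒ r = C/P = €80.29/€1,263.29 = 0.063556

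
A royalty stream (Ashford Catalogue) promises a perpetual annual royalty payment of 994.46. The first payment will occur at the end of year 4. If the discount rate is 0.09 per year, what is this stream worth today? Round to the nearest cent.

8532.28

Value at end of year 3: C / r = 994.46 / 0.09 = 11,049.5556
Discount to today: PV = 11,049.5556 / (1 + 0.09)^3 = 11,049.5556 / 1.295029 = 8,532.28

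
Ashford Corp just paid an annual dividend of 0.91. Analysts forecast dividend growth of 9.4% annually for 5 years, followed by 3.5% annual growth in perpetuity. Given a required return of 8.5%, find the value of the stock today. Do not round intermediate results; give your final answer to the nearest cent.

24.30

D_1 = 0.99554
D_2 = 1.08912
D_3 = 1.19150
D_4 = 1.30350
D_5 = 1.42603
Terminal value at year 5: TV = D_5×(1+g_2)/(r−g_2) = 1.47594/0.05 = 29.51878
P_0 = D_1/(1+r)^1 + D_2/(1+r)^2 + D_3/(1+r)^3 + D_4/(1+r)^4 + D_5/(1+r)^5 + TV/(1+r)^5
    = 0.91755 + 0.92516 + 0.93283 + 0.94057 + 0.94837 + 19.63133 = 24.29581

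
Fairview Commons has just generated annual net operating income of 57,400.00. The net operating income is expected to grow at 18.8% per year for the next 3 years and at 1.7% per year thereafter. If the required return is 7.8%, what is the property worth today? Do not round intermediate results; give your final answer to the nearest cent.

1490637.96

D_1 = 68191.20000
D_2 = 81011.14560
D_3 = 96241.24097
Terminal value at year 3: TV = D_3×(1+g_2)/(r−g_2) = 97877.34207/0.061 = 1604546.59130
P_0 = D_1/(1+r)^1 + D_2/(1+r)^2 + D_3/(1+r)^3 + TV/(1+r)^3
    = 63257.14286 + 69711.95335 + 76825.41798 + 1280843.44404 = 1490637.95823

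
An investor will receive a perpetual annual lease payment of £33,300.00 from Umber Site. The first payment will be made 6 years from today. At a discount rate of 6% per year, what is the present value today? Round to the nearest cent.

£414728.29

Value at end of year 5: C / r = £33,300.00 / 0.06 = £555,000.0000
Discount to today: PV = £555,000.0000 / (1 + 0.06)^5 = £555,000.0000 / 1.338226 = £414,728.29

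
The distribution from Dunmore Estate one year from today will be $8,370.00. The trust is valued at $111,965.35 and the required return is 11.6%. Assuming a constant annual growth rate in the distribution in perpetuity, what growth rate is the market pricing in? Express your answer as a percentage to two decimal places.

4.12%

P = D₁/(r−g) ⇒ g = r − D₁/P = 0.116 − $8,370.00/$111,965.35 = 0.041245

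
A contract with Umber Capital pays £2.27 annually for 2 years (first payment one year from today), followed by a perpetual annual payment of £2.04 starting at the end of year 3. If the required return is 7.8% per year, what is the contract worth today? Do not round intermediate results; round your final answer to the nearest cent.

PV of 2-year annuity: £2.27 × [1 − (1+0.078)^−2] / 0.078 = 4.05914
Perpetuity value at year 2: £2.04 / 0.078 = 26.15385
PV of perpetuity: 26.15385 / (1+0.078)^2 = 22.50599
Total PV = 4.05914 + 22.50599 = 26.56512

£26.57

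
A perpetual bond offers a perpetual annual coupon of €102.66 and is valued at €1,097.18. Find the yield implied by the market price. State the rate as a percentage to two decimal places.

P = C/r ⇒ r = C/P = €102.66/€1,097.18 = 0.093567

9.36%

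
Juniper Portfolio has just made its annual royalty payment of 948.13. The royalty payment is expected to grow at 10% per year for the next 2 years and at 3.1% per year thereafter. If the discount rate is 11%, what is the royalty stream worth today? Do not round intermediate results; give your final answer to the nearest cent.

14022.46

D_1 = 1042.94300
D_2 = 1147.23730
Terminal value at year 2: TV = D_2×(1+g_2)/(r−g_2) = 1182.80166/0.079 = 14972.17286
P_0 = D_1/(1+r)^1 + D_2/(1+r)^2 + TV/(1+r)^2
    = 939.58829 + 931.12353 + 12151.75137 = 14022.46319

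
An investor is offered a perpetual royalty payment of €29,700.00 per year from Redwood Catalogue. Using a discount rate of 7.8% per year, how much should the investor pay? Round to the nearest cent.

€380769.23

Level perpetuity: PV = C / r = €29,700.00 / 0.078 = €380,769.23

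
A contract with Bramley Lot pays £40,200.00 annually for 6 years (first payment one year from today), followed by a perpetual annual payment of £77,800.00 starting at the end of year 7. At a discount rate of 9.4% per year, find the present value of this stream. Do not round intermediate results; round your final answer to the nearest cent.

PV of 6-year annuity: £40,200.00 × [1 − (1+0.094)^−6] / 0.094 = 178203.39451
Perpetuity value at year 6: £77,800.00 / 0.094 = 827659.57447
PV of perpetuity: 827659.57447 / (1+0.094)^6 = 482778.37813
Total PV = 178203.39451 + 482778.37813 = 660981.77264

£660981.77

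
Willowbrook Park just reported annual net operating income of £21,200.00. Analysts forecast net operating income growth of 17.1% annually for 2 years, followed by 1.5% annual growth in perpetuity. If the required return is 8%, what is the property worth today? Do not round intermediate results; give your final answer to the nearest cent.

D_1 = 24825.20000
D_2 = 29070.30920
Terminal value at year 2: TV = D_2×(1+g_2)/(r−g_2) = 29506.36384/0.065 = 453944.05905
P_0 = D_1/(1+r)^1 + D_2/(1+r)^2 + TV/(1+r)^2
    = 22986.29630 + 24923.10460 + 389183.86407 = 437093.26496

£437093.26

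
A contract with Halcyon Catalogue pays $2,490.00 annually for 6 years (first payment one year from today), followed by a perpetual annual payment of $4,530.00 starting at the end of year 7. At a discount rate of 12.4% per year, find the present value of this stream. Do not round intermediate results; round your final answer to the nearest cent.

$28239.15

PV of 6-year annuity: $2,490.00 × [1 − (1+0.124)^−6] / 0.124 = 10122.46923
Perpetuity value at year 6: $4,530.00 / 0.124 = 36532.25806
PV of perpetuity: 36532.25806 / (1+0.124)^6 = 18116.68151
Total PV = 10122.46923 + 18116.68151 = 28239.15074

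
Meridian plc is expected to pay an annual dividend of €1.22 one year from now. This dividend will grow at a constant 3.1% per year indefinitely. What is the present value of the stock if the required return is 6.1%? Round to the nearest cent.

€40.67

Growing perpetuity: P = D₁ / (r − g) = €1.2200 / (0.061 − 0.031) = €40.67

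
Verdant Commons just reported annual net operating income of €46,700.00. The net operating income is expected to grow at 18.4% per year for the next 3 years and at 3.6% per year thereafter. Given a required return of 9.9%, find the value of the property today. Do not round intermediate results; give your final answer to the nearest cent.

D_1 = 55292.80000
D_2 = 65466.67520
D_3 = 77512.54344
Terminal value at year 3: TV = D_3×(1+g_2)/(r−g_2) = 80302.99500/0.063 = 1274650.71429
P_0 = D_1/(1+r)^1 + D_2/(1+r)^2 + D_3/(1+r)^3 + TV/(1+r)^3
    = 50311.91993 + 54203.19672 + 58395.43668 + 960280.51435 = 1123191.06768

€1123191.07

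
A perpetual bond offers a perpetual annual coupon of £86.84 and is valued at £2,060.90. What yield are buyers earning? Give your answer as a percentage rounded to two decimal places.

4.21%

P = C/r ⇒ r = C/P = £86.84/£2,060.90 = 0.042137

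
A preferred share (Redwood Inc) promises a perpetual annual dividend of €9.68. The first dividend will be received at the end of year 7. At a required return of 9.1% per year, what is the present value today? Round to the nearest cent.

€63.08

Value at end of year 6: C / r = €9.68 / 0.091 = €106.3736
Discount to today: PV = €106.3736 / (1 + 0.091)^6 = €106.3736 / 1.686353 = €63.08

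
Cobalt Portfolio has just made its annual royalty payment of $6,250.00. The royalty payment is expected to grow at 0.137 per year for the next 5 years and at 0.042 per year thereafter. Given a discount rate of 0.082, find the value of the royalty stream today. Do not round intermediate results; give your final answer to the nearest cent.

D_1 = 7106.25000
D_2 = 8079.80625
D_3 = 9186.73971
D_4 = 10445.32305
D_5 = 11876.33230
Terminal value at year 5: TV = D_5×(1+g_2)/(r−g_2) = 12375.13826/0.04 = 309378.45650
P_0 = D_1/(1+r)^1 + D_2/(1+r)^2 + D_3/(1+r)^3 + D_4/(1+r)^4 + D_5/(1+r)^5 + TV/(1+r)^5
    = 6567.69871 + 6901.54661 + 7252.36460 + 7621.01529 + 8008.40516 + 208618.95449 = 244969.98485

$244969.98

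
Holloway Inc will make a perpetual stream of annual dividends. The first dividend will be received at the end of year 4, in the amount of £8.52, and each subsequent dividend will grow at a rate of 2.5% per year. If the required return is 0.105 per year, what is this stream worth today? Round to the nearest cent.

£78.93

Value at end of year 3: C₁ / (r − g) = £8.52 / (0.105 − 0.025) = £106.5000
Discount to today: PV = £106.5000 / (1 + 0.105)^3 = £106.5000 / 1.349233 = £78.93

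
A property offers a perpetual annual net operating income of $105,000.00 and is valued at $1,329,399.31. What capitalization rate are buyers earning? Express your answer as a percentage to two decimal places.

7.90%

P = C/r ⇒ r = C/P = $105,000.00/$1,329,399.31 = 0.078983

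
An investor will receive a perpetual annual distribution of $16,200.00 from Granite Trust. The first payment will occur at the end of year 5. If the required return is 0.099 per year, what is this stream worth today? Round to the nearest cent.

$112173.18

Value at end of year 4: C / r = $16,200.00 / 0.099 = $163,636.3636
Discount to today: PV = $163,636.3636 / (1 + 0.099)^4 = $163,636.3636 / 1.458783 = $112,173.18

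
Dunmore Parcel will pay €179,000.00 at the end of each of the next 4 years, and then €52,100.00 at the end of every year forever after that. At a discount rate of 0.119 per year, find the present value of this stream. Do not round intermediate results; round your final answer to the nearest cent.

PV of 4-year annuity: €179,000.00 × [1 − (1+0.119)^−4] / 0.119 = 544832.58693
Perpetuity value at year 4: €52,100.00 / 0.119 = 437815.12605
PV of perpetuity: 437815.12605 / (1+0.119)^4 = 279235.36192
Total PV = 544832.58693 + 279235.36192 = 824067.94885

€824067.95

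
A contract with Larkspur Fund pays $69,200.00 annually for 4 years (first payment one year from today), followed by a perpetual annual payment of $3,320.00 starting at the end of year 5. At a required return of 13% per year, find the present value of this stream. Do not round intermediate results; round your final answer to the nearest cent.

$221496.63

PV of 4-year annuity: $69,200.00 × [1 − (1+0.13)^−4] / 0.13 = 205833.41573
Perpetuity value at year 4: $3,320.00 / 0.13 = 25538.46154
PV of perpetuity: 25538.46154 / (1+0.13)^4 = 15663.21674
Total PV = 205833.41573 + 15663.21674 = 221496.63247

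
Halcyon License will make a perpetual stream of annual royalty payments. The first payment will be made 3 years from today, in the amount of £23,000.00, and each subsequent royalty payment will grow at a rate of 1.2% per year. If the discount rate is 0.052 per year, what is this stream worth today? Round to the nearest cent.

Value at end of year 2: C₁ / (r − g) = £23,000.00 / (0.052 − 0.012) = £575,000.0000
Discount to today: PV = £575,000.0000 / (1 + 0.052)^2 = £575,000.0000 / 1.106704 = £519,560.79

£519560.79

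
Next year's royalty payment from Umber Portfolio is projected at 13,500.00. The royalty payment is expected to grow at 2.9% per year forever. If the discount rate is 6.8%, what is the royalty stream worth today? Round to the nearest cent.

Growing perpetuity: P = D₁ / (r − g) = 13,500.0000 / (0.068 − 0.029) = 346,153.85

346153.85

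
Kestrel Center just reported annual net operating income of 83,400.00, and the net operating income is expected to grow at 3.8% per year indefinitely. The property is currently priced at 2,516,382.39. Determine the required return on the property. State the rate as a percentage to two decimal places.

7.24%

D₁ = 83,400.00 × 1.038 = 86,569.2000
P = D₁/(r − g) ⇒ r = D₁/P + g = 86,569.2000/2,516,382.39 + 0.038 = 0.034402 + 0.038 = 0.072402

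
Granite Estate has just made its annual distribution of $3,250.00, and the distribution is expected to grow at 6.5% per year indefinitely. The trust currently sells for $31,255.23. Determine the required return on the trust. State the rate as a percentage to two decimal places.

D₁ = $3,250.00 × 1.065 = $3,461.2500
P = D₁/(r − g) ⇒ r = D₁/P + g = $3,461.2500/$31,255.23 + 0.065 = 0.110741 + 0.065 = 0.175741

17.57%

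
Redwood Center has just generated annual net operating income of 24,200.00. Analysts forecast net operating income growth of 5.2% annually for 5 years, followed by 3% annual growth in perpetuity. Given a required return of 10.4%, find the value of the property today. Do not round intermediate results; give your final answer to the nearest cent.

369577.94

D_1 = 25458.40000
D_2 = 26782.23680
D_3 = 28174.91311
D_4 = 29640.00860
D_5 = 31181.28904
Terminal value at year 5: TV = D_5×(1+g_2)/(r−g_2) = 32116.72771/0.074 = 434009.83397
P_0 = D_1/(1+r)^1 + D_2/(1+r)^2 + D_3/(1+r)^3 + D_4/(1+r)^4 + D_5/(1+r)^5 + TV/(1+r)^5
    = 23060.14493 + 21973.97868 + 20938.97244 + 19952.71649 + 19012.91463 + 264639.21710 = 369577.94427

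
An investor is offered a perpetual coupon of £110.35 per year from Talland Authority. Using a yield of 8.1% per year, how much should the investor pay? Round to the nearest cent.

£1362.35

Level perpetuity: PV = C / r = £110.35 / 0.081 = £1,362.35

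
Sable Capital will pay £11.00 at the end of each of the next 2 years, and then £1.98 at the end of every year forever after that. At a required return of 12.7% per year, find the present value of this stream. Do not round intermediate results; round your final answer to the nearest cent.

£30.70

PV of 2-year annuity: £11.00 × [1 − (1+0.127)^−2] / 0.127 = 18.42096
Perpetuity value at year 2: £1.98 / 0.127 = 15.59055
PV of perpetuity: 15.59055 / (1+0.127)^2 = 12.27478
Total PV = 18.42096 + 12.27478 = 30.69574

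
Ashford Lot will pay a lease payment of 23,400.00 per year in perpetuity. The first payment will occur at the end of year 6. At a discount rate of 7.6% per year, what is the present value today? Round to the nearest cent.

Value at end of year 5: C / r = 23,400.00 / 0.076 = 307,894.7368
Discount to today: PV = 307,894.7368 / (1 + 0.076)^5 = 307,894.7368 / 1.442319 = 213,471.99

213471.99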